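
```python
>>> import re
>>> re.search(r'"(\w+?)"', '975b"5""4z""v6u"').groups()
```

('5',)

Unlike `match`, `search` isn't anchored — it looks for the pattern anywhere in the string.
The match spans [4:7] → '"5"'.
Captured: group 1 = '5'.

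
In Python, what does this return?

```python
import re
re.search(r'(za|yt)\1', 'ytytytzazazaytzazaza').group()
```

'ytyt'

After group 1 captures some text, `\1` only succeeds where that same text appears again.
The match spans [0:4] → 'ytyt'.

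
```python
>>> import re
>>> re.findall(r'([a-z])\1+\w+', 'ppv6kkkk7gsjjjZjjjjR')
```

After group 1 captures some text, `\1` only succeeds where that same text appears again.
Walking the string: at [0:20] match 'ppv6kkkk7gsjjjZjjjjR', group 1 = 'p'.
Because there's exactly one group, `findall` drops the full match and keeps group 1 from the one hit.

['p']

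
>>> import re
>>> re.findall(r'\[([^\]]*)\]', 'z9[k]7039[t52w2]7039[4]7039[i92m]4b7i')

['k', 't52w2', '4', 'i92m']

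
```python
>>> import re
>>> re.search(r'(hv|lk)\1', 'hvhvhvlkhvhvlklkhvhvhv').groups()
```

The match spans [0:4] → 'hvhv'.
Captured: group 1 = 'hv'.

('hv',)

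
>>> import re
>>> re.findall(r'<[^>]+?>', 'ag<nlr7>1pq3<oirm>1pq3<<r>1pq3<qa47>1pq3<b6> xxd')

['<nlr7>', '<oirm>', '<<r>', '<qa47>', '<b6>']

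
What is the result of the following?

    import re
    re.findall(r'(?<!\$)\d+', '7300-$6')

`(?!…)`/`(?<!…)` only lets a position through if the neighbouring text does NOT match; no characters are consumed.
Since nothing is captured, `findall` lists the 1 matched substring directly.

['7300']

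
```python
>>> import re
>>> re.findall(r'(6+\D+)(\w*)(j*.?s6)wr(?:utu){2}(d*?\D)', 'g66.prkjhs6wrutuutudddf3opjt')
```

A non-greedy quantifier consumes as few characters as it can — just enough that the remainder of the pattern still matches from where it stops; whatever follows it matches normally.
With 4 capturing groups, `findall` returns a 4-tuple per match.

[('66.prkjh', '', 's6', 'd')]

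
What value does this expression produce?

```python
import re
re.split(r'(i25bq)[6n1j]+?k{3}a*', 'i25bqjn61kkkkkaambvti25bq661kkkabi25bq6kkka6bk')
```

This matches the literal 'i2', then the literal '5bq' (captured); then one or more of one of [6n1j] (lazy), then exactly 3 of the literal 'k', then zero or more of a literal 'a'.
Matches to split on: at [0:12] → 'i25bqjn61kkk'; at [20:32] → 'i25bq661kkka'; at [33:43] → 'i25bq6kkka'.
With a capturing group present, the delimiter's captured portion is kept in the result list.

['', 'i25bq', 'kkaambvt', 'i25bq', 'b', 'i25bq', '6bk']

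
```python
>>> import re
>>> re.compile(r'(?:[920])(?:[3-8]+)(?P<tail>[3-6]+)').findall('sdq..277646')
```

This matches one of [920] (non-capturing group); then one or more of a character in [3-8] (non-capturing group); then one or more of a character in [3-6] (captured as 'tail').
Walking the string: at [5:11] match '277646', group 1 = '6'.
Because there's exactly one group, `findall` drops the full match and keeps group 1 from the one hit.

['6']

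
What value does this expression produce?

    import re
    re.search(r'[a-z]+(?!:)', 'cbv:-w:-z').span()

(0, 2)

A negative assertion filters positions out without eating any characters.
Unlike `match`, `search` isn't anchored — it looks for the pattern anywhere in the string.
The match spans [0:2] → 'cb'.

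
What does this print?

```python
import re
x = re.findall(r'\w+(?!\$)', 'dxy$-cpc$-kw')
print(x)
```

['dx', 'cp', 'kw']

A negative assertion filters positions out without eating any characters.
No capturing groups, so `findall` returns the 3 full match strings.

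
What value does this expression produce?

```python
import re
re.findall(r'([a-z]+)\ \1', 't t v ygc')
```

['t']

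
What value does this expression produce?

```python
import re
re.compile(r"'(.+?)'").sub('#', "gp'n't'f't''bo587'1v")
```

'gp#t#t#1v'

A non-greedy quantifier consumes as few characters as it can — just enough that the remainder of the pattern still matches from where it stops; whatever follows it matches normally.
`sub` substitutes '#' at each match site.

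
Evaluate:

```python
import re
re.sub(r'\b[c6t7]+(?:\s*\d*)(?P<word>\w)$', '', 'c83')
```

''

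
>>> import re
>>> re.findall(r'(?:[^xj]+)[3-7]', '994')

['994']

Since nothing is captured, `findall` lists the 1 matched substring directly.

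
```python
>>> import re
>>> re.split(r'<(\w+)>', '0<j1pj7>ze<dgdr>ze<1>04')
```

`re.split` interleaves the captured-group text with the surrounding fragments.

['0', 'j1pj7', 'ze', 'dgdr', 'ze', '1', '04']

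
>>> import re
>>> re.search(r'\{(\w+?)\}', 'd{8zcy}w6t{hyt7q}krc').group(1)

'8zcy'

The match spans [1:7] → '{8zcy}'.
Captured: group 1 = '8zcy'.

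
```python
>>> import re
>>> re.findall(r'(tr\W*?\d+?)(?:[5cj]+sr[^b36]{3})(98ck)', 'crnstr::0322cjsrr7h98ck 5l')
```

[('tr::0322', '98ck')]

The pattern matches the literal 'tr', then zero or more of a non-word character (lazy), then one or more of a digit (lazy) (captured); then one or more of one of [5cj], then the literal 'sr', then exactly 3 of any character except [b36] (non-capturing group); then the literal '98c', then a literal 'k' (captured).
Walking the string: at [4:23] match 'tr::0322cjsrr7h98ck', groups = ('tr::0322', '98ck').
With 2 capturing groups, `findall` returns a 2-tuple per match.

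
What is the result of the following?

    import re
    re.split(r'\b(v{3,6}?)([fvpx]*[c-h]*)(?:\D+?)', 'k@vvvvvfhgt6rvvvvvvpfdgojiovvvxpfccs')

The pattern matches a word boundary (`\b`, zero-width); then 3 to 6 of a literal 'v' (lazy) (captured); then zero or more of one of [fvpx], then zero or more of a character in [c-h] (captured); then one or more of a non-digit (lazy) (non-capturing group).
With the lazy modifier that quantifier settles for the fewest repetitions that let the rest of the pattern succeed (the atoms after it are unaffected and can still be greedy).
Matches to split on: at [2:11] → 'vvvvvfhgt'.
With a capturing group present, the delimiter's captured portion is kept in the result list.

['k@', 'vvv', 'vvfhg', '6rvvvvvvpfdgojiovvvxpfccs']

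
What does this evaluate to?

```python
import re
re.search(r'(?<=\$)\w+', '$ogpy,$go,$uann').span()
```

(1, 5)

The positive lookaround only admits positions where the adjacent text matches; those characters stay outside the span.
The match spans [1:5] → 'ogpy'.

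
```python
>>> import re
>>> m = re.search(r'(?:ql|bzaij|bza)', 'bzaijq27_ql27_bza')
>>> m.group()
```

`|` is ordered: at each position the engine commits to the first alternative that works.
`re.search` scans for the first position where the pattern succeeds.
The match spans [0:5] → 'bzaij'.

'bzaij'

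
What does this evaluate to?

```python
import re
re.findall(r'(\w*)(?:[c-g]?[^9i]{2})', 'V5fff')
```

This matches zero or more of a word character (captured); then optionally a character in [c-g], then exactly 2 of any character except [9i] (non-capturing group).
Scanning left to right: at [0:5] match 'V5fff', group 1 = 'V5f'.
With a single group, `findall` returns only what that group captured — 1 item.

['V5f']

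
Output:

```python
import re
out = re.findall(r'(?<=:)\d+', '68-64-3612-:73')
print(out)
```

['73']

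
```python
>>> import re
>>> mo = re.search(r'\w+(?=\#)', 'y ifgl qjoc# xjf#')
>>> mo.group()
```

'qjoc'

The lookaround is zero-width — it requires the adjacent text to match without consuming it, so the asserted text isn't part of the match.
`re.search` scans for the first position where the pattern succeeds.
The match spans [7:11] → 'qjoc'.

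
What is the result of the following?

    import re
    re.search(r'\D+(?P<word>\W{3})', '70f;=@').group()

'f;=@'

The pattern matches one or more of a non-digit; then exactly 3 of a non-word character (captured as 'word').
Unlike `match`, `search` isn't anchored — it looks for the pattern anywhere in the string.
The match spans [2:6] → 'f;=@'.
Captured: group 1 = ';=@'.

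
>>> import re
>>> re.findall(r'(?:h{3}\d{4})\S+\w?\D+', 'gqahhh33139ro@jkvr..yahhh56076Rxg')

['hhh33139ro@jkvr..yahhh56076Rxg']

This matches exactly 3 of the literal 'h', then exactly 4 of a digit (non-capturing group); then one or more of a non-whitespace character; then optionally a word character, then one or more of a non-digit.
Matches: at [3:33] → 'hhh33139ro@jkvr..yahhh56076Rxg'.
Since nothing is captured, `findall` lists the 1 matched substring directly.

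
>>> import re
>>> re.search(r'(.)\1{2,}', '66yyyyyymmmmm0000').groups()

`\1` is not a pattern — it's the concrete string captured by group 1, re-applied verbatim.
`re.search` scans for the first position where the pattern succeeds.
The match spans [2:8] → 'yyyyyy'.
Captured: group 1 = 'y'.

('y',)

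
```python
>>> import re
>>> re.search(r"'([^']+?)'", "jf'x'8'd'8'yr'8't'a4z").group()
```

`re.search` scans for the first position where the pattern succeeds.
The match spans [2:5] → "'x'".
Captured: group 1 = 'x'.

"'x'"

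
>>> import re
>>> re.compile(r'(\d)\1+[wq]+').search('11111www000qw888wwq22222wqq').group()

`\1` has to match the exact text group 1 already captured.
The match spans [0:8] → '11111www'.

'11111www'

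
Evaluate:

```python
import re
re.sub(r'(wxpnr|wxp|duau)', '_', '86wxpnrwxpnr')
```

'86__'

The regex engine tests alternatives in the order written; an earlier branch that matches wins even if a later one would match more.
Matches: at [2:7] → 'wxpnr'; at [7:12] → 'wxpnr'.
`sub` substitutes '_' at each match site.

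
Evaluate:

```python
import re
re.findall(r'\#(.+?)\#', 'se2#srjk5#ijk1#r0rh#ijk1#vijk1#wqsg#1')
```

['srjk5', 'r0rh', 'vijk1']

Because the quantifier is non-greedy, it stops expanding at the earliest point where the rest of the pattern can succeed.
One capturing group, so `findall` returns just the captured substring from each match — 3 in all.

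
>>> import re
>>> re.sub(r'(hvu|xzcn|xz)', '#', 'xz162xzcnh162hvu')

'#162#h162#'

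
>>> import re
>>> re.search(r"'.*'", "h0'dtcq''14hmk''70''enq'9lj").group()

"'dtcq''14hmk''70''enq'"

`search` walks the string left to right and returns the first match it finds.
The match spans [2:24] → "'dtcq''14hmk''70''enq'".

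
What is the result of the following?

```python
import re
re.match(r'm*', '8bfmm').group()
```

This matches zero or more of a literal 'm'.
`match` is anchored at position 0; if the pattern doesn't fit there, it returns None.
The match spans [0:0] → ''.

''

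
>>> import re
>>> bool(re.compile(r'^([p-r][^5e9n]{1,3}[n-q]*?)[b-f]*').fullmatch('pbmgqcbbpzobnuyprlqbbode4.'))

False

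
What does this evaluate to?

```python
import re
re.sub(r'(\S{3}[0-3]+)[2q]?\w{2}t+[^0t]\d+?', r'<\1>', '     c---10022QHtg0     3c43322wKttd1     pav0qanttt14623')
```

'     c<---10022>     <3c43322>     <pav0>623'

A non-greedy quantifier consumes as few characters as it can — just enough that the remainder of the pattern still matches from where it stops; whatever follows it matches normally.
Each match is replaced using the text its own group 1 captured.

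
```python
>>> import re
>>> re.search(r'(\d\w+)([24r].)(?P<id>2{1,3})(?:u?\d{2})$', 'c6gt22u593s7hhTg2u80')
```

None

Pattern: a digit, then one or more of a word character (captured); then one of [24r], then any character (captured); then 1 to 3 of a literal '2' (captured as 'id'); then optionally a literal 'u', then exactly 2 of a digit (non-capturing group); then anchored at the end.
Unlike `match`, `search` isn't anchored — it looks for the pattern anywhere in the string.
Here the pattern never matches, so the call returns None.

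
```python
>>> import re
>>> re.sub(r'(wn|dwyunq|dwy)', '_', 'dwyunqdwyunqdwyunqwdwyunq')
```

'___w_'

`|` is ordered: at each position the engine commits to the first alternative that works.
Every occurrence is swapped for '_'.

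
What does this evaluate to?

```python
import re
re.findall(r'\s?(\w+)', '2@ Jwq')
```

Pattern: optionally whitespace; then one or more of a word character (captured).
Scanning left to right: at [0:1] match '2', group 1 = '2'; at [2:6] match ' Jwq', group 1 = 'Jwq'.
`findall` collects group 1 from each match (2 total).

['2', 'Jwq']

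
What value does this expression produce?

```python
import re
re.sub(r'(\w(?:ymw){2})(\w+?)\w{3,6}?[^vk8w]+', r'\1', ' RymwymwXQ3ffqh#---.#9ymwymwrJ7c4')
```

' RymwymwwymwrJ7c4'

The pattern matches a word character, then the literal 'ymw' repeated 2 times (captured); then one or more of a word character (lazy) (captured); then 3 to 6 of a word character (lazy); then one or more of any character except [vk8w].
Each match is replaced using the text its own group 1 captured.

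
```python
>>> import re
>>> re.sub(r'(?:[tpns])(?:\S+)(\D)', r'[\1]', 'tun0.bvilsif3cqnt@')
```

'[@]'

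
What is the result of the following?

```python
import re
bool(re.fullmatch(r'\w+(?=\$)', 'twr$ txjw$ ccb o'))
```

Lookahead/lookbehind check context without consuming it, so the matched span excludes the asserted characters.
`re.fullmatch` is like wrapping the pattern in `^…$` (in single-line mode).
Here there's no way to consume every character, so the call returns None, and `bool(None)` is False.

False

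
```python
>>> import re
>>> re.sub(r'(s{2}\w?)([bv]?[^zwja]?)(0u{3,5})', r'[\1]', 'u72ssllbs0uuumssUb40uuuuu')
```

'u72ssllbs0uuum[ssU]'

Each match is replaced using the text its own group 1 captured.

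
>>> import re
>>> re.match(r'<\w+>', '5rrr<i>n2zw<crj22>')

None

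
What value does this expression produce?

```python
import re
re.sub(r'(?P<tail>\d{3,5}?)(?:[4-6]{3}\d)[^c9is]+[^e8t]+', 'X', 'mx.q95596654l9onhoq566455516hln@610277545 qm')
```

'mx.qX'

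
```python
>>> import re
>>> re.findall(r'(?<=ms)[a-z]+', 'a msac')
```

The positive lookaround only admits positions where the adjacent text matches; those characters stay outside the span.
Since nothing is captured, `findall` lists the 1 matched substring directly.

['ac']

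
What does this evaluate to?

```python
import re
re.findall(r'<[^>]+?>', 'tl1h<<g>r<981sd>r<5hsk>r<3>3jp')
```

['<<g>', '<981sd>', '<5hsk>', '<3>']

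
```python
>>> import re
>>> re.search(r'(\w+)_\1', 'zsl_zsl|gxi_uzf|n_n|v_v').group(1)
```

'zsl'

After group 1 captures some text, `\1` only succeeds where that same text appears again.
`re.search` scans for the first position where the pattern succeeds.
The match spans [0:7] → 'zsl_zsl'.
Captured: group 1 = 'zsl'.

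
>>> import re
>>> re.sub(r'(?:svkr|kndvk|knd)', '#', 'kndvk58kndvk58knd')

Branches in `(...|...)` are attempted left-to-right; the first branch that allows the whole pattern to succeed is taken.
Matches: at [0:5] → 'kndvk'; at [7:12] → 'kndvk'; at [14:17] → 'knd'.
`sub` substitutes '#' at each match site.

'#58#58#'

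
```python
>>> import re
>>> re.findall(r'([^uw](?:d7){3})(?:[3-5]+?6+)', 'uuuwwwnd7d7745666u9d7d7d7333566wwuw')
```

['9d7d7d7']

Pattern: any character except [uw], then the literal 'd7' repeated 3 times (captured); then one or more of a character in [3-5] (lazy), then one or more of a literal '6' (non-capturing group).
Walking the string: at [18:31] match '9d7d7d7333566', group 1 = '9d7d7d7'.
With a single group, `findall` returns only what that group captured — 1 item.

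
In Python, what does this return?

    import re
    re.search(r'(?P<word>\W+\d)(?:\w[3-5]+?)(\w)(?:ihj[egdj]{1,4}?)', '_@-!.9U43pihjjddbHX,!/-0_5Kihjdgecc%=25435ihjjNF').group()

'@-!.9U43pihjj'

Pattern: one or more of a non-word character, then a digit (captured as 'word'); then a word character, then one or more of a character in [3-5] (lazy) (non-capturing group); then a word character (captured); then the literal 'ihj', then 1 to 4 of one of [egdj] (lazy) (non-capturing group).
A non-greedy quantifier consumes as few characters as it can — just enough that the remainder of the pattern still matches from where it stops; whatever follows it matches normally.
`re.search` tries every starting position until one works.
The match spans [1:14] → '@-!.9U43pihjj'.
Captured: group 1 = '@-!.9', group 2 = 'p'.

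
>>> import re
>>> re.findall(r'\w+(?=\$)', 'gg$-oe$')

['gg', 'oe']

Lookahead/lookbehind check context without consuming it, so the matched span excludes the asserted characters.
Scanning left to right: at [0:2] → 'gg'; at [4:6] → 'oe'.
No capturing groups, so `findall` returns the 2 full match strings.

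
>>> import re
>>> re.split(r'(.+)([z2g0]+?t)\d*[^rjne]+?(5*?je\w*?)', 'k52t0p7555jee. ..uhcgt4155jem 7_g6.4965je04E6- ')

['', 'k52t0p7555jee. ..uhc', 'gt', 'je', 'm 7_g6.4965je04E6- ']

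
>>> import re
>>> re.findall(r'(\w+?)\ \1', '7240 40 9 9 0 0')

['40', '9', '0']

`\1` is not a pattern — it's the concrete string captured by group 1, re-applied verbatim.
Matches: at [2:7] match '40 40', group 1 = '40'; at [8:11] match '9 9', group 1 = '9'; at [12:15] match '0 0', group 1 = '0'.
One capturing group, so `findall` returns just the captured substring from each match — 3 in all.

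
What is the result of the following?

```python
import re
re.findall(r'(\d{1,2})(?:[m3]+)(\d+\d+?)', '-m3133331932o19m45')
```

[('31', '1932'), ('19', '45')]

The pattern matches 1 to 2 of a digit (captured); then one or more of one of [m3] (non-capturing group); then one or more of a digit, then one or more of a digit (lazy) (captured).
Matches: at [2:12] match '3133331932', groups = ('31', '1932'); at [13:18] match '19m45', groups = ('19', '45').
Multiple groups make `findall` return tuples — one 2-tuple for each match.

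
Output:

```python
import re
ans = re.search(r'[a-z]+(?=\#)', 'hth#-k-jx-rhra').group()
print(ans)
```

hth

The lookaround is zero-width — it requires the adjacent text to match without consuming it, so the asserted text isn't part of the match.
`search` walks the string left to right and returns the first match it finds.
The match spans [0:3] → 'hth'.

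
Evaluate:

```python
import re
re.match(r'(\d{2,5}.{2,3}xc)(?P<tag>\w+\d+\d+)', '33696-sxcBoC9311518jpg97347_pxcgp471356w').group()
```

'33696-sxcBoC9311518jpg97347_pxcgp471356'

`re.match` won't scan ahead — the pattern has to work from the very first character.
The match spans [0:39] → '33696-sxcBoC9311518jpg97347_pxcgp471356'.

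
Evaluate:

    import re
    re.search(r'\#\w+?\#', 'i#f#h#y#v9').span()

The match spans [1:4] → '#f#'.

(1, 4)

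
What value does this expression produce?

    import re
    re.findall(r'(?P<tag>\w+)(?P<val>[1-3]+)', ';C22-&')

The pattern matches one or more of a word character (captured as 'tag'); then one or more of a character in [1-3] (captured as 'val').
Matches: at [1:4] match 'C22', groups = ('C2', '2').
With 2 capturing groups, `findall` returns a 2-tuple per match.

[('C2', '2')]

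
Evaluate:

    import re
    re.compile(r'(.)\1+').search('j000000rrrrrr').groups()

('0',)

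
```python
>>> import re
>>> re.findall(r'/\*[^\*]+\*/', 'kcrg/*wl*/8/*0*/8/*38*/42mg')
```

['/*wl*/', '/*0*/', '/*38*/']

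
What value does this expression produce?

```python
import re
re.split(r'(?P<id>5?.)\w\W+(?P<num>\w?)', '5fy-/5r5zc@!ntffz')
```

['', '5f', '5', 'r', '5z', 'n', 'tffz']

`re.split` interleaves the captured-group text with the surrounding fragments.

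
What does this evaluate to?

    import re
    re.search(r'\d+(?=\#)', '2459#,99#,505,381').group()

'2459'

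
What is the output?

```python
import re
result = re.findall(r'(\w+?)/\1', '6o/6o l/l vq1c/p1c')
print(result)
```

['6o', 'l']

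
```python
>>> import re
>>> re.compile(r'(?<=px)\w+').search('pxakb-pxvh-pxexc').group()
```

The lookaround is zero-width — it requires the adjacent text to match without consuming it, so the asserted text isn't part of the match.
The match spans [2:5] → 'akb'.

'akb'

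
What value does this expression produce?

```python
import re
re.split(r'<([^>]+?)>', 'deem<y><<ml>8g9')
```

['deem', 'y', '', '<ml', '8g9']

Matches to split on: at [4:7] → '<y>'; at [7:12] → '<<ml>'.
With a capturing group present, the delimiter's captured portion is kept in the result list.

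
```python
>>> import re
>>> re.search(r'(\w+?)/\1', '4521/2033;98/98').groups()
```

('98',)

The backreference `\1` re-matches whatever the first group consumed, character for character.
`re.search` scans for the first position where the pattern succeeds.
The match spans [10:15] → '98/98'.
Captured: group 1 = '98'.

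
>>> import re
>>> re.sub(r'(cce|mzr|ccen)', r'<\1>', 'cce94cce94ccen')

`|` is ordered: at each position the engine commits to the first alternative that works.
Matches: at [0:3] → 'cce'; at [5:8] → 'cce'; at [10:13] → 'cce'.
The replacement refers to a captured group, so each match is rewritten using its own captured text.

'<cce>94<cce>94<cce>n'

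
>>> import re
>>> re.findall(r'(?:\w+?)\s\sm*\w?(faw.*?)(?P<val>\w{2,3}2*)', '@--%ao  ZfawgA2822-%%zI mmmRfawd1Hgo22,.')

Pattern: one or more of a word character (lazy) (non-capturing group); then whitespace, then whitespace; then zero or more of the literal 'm', then optionally a word character; then the literal 'faw', then zero or more of any character (lazy) (captured); then 2 to 3 of a word character, then zero or more of a literal '2' (captured as 'val').
Scanning left to right: at [4:15] match 'ao  ZfawgA2', groups = ('faw', 'gA2').
`findall` packs the 2 group values into a tuple for every match.

[('faw', 'gA2')]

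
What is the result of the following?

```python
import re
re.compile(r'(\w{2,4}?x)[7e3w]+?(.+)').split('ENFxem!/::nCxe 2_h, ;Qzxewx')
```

['', 'ENFx', 'm!/::nCxe 2_h, ;Qzxewx', '']

Pattern: 2 to 4 of a word character (lazy), then the literal 'x' (captured); then one or more of one of [7e3w] (lazy); then one or more of any character (captured).
Because the pattern has a capturing group, `split` also inserts each captured text between the pieces.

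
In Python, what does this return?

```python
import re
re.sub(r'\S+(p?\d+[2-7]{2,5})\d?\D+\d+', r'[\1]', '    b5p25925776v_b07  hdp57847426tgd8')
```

The pattern matches one or more of a non-whitespace character; then optionally the literal 'p', then one or more of a digit, then 2 to 5 of a character in [2-7] (captured); then optionally a digit, then one or more of a non-digit, then one or more of a digit.
`\1` in the replacement pulls in group 1's text for each match.

'    [776]  [426]'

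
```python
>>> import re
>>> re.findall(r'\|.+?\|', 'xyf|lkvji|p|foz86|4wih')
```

The `?` after the quantifier makes it lazy — it takes as little as possible before letting the rest of the pattern try.
Walking the string: at [3:10] → '|lkvji|'; at [11:18] → '|foz86|'.
With no groups in the pattern, `findall` gives back each whole match — 2 here.

['|lkvji|', '|foz86|']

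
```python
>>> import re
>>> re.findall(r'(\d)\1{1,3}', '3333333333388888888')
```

`\1` is not a pattern — it's the concrete string captured by group 1, re-applied verbatim.
Walking the string: at [0:4] match '3333', group 1 = '3'; at [4:8] match '3333', group 1 = '3'; at [8:11] match '333', group 1 = '3'; at [11:15] match '8888', group 1 = '8'; at [15:19] match '8888', group 1 = '8'.
One capturing group, so `findall` returns just the captured substring from each match — 5 in all.

['3', '3', '3', '8', '8']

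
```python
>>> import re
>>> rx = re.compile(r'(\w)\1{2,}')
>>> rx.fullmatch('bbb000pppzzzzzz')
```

None

A backreference is literal: `\1` must see the identical characters the first group matched.
`re.fullmatch` requires the pattern to consume the entire string.
Here there's no way to consume every character, so the call returns None.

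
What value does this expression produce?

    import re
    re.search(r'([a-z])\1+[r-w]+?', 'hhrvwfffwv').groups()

The backreference `\1` re-matches whatever the first group consumed, character for character.
`search` walks the string left to right and returns the first match it finds.
The match spans [0:3] → 'hhr'.
Captured: group 1 = 'h'.

('h',)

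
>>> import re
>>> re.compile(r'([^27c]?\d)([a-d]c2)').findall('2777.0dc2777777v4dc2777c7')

Pattern: optionally any character except [27c], then a digit (captured); then a character in [a-d], then the literal 'c2' (captured).
Matches: at [4:9] match '.0dc2', groups = ('.0', 'dc2'); at [15:20] match 'v4dc2', groups = ('v4', 'dc2').
With 2 capturing groups, `findall` returns a 2-tuple per match.

[('.0', 'dc2'), ('v4', 'dc2')]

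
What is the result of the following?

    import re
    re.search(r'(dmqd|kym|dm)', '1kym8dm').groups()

`re.search` scans for the first position where the pattern succeeds.
The match spans [1:4] → 'kym'.
Captured: group 1 = 'kym'.

('kym',)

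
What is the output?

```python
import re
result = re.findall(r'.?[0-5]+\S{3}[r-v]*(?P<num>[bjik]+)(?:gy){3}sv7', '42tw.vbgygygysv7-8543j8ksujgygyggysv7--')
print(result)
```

['b']

The pattern matches optionally any character, then one or more of a character in [0-5]; then exactly 3 of a non-whitespace character, then zero or more of a character in [r-v]; then one or more of one of [bjik] (captured as 'num'); then the literal 'gy' repeated 3 times, then the literal 'sv7'.
Matches: at [0:16] match '42tw.vbgygygysv7', group 1 = 'b'.
`findall` collects group 1 from the one match (1 total).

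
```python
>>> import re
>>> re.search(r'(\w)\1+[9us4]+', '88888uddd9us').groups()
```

('8',)

The match spans [0:6] → '88888u'.
Captured: group 1 = '8'.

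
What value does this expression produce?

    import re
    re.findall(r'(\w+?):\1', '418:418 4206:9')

After group 1 captures some text, `\1` only succeeds where that same text appears again.
Because there's exactly one group, `findall` drops the full match and keeps group 1 from the one hit.

['418']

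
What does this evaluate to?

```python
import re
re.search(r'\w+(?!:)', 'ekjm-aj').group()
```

'ekjm'

Because the assertion is negative and zero-width, positions next to the forbidden text are skipped.
Unlike `match`, `search` isn't anchored — it looks for the pattern anywhere in the string.
The match spans [0:4] → 'ekjm'.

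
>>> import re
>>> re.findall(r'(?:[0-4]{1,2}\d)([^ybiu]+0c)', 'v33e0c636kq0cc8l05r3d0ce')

The pattern matches 1 to 2 of a character in [0-4], then a digit (non-capturing group); then one or more of any character except [ybiu], then the literal '0c' (captured).
Matches: at [1:23] match '33e0c636kq0cc8l05r3d0c', group 1 = 'e0c636kq0cc8l05r3d0c'.
Because there's exactly one group, `findall` drops the full match and keeps group 1 from the one hit.

['e0c636kq0cc8l05r3d0c']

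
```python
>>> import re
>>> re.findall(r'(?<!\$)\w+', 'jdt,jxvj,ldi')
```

A negative assertion filters positions out without eating any characters.
Scanning left to right: at [0:3] → 'jdt'; at [4:8] → 'jxvj'; at [9:12] → 'ldi'.
No capturing groups, so `findall` returns the 3 full match strings.

['jdt', 'jxvj', 'ldi']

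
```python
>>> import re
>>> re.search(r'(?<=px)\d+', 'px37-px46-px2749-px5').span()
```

The lookaround is zero-width — it requires the adjacent text to match without consuming it, so the asserted text isn't part of the match.
`search` walks the string left to right and returns the first match it finds.
The match spans [2:4] → '37'.

(2, 4)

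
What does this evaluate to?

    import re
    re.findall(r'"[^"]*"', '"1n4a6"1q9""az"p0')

['"1n4a6"', '""']

With no groups in the pattern, `findall` gives back each whole match — 2 here.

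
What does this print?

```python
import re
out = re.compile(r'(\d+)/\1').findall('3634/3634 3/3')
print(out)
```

['3634', '3']

The backreference `\1` re-matches whatever the first group consumed, character for character.
Matches: at [0:9] match '3634/3634', group 1 = '3634'; at [10:13] match '3/3', group 1 = '3'.
Because there's exactly one group, `findall` drops the full match and keeps group 1 from each hit.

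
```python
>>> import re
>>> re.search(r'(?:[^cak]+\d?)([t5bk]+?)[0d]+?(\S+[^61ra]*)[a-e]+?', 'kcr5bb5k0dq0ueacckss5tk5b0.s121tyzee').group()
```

Pattern: one or more of any character except [cak], then optionally a digit (non-capturing group); then one or more of one of [t5bk] (lazy) (captured); then one or more of one of [0d] (lazy); then one or more of a non-whitespace character, then zero or more of any character except [61ra] (captured); then one or more of a character in [a-e] (lazy).
The match spans [2:36] → 'r5bb5k0dq0ueacckss5tk5b0.s121tyzee'.

'r5bb5k0dq0ueacckss5tk5b0.s121tyzee'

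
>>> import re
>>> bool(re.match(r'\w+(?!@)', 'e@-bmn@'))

With `match`, the pattern is implicitly anchored at the beginning.
Here position 0 doesn't satisfy it, so the call returns None, and `bool(None)` is False.

False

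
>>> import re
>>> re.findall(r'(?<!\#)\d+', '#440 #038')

['40', '38']

The negative lookaround is zero-width — it rules out positions where the adjacent text would match, without consuming anything.
No capturing groups, so `findall` returns the 2 full match strings.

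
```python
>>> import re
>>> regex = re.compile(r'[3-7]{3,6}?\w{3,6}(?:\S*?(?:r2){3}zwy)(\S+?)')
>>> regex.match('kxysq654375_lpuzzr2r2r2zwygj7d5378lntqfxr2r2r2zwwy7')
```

This matches 3 to 6 of a character in [3-7] (lazy), then 3 to 6 of a word character; then zero or more of a non-whitespace character (lazy), then the literal 'r2' repeated 3 times, then the literal 'zwy' (non-capturing group); then one or more of a non-whitespace character (lazy) (captured).
`re.match` won't scan ahead — the pattern has to work from the very first character.
Here the string doesn't start with a match, so the call returns None.

None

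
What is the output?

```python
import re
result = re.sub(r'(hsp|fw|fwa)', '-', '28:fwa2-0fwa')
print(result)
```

28:-a2-0-a

Alternation isn't longest-match — the leftmost alternative that fits at this position is chosen.
`sub` substitutes '-' at each match site.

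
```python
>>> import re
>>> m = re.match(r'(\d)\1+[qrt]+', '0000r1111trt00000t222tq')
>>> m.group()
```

`\1` has to match the exact text group 1 already captured.
`match` is anchored at position 0; if the pattern doesn't fit there, it returns None.
The match spans [0:5] → '0000r'.
Captured: group 1 = '0'.

'0000r'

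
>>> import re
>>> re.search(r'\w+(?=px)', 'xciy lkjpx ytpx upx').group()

'lkj'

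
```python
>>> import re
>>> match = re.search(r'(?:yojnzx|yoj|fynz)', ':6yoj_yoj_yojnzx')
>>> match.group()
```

Unlike `match`, `search` isn't anchored — it looks for the pattern anywhere in the string.
The match spans [2:5] → 'yoj'.

'yoj'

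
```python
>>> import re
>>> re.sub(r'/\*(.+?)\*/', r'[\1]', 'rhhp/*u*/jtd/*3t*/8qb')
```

Matches: at [4:9] → '/*u*/'; at [12:18] → '/*3t*/'.
The replacement refers to a captured group, so each match is rewritten using its own captured text.

'rhhp[u]jtd[3t]8qb'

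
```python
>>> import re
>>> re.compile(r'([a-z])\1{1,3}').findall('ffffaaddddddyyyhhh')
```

['f', 'a', 'd', 'd', 'y', 'h']

`\1` has to match the exact text group 1 already captured.
Scanning left to right: at [0:4] match 'ffff', group 1 = 'f'; at [4:6] match 'aa', group 1 = 'a'; at [6:10] match 'dddd', group 1 = 'd'; at [10:12] match 'dd', group 1 = 'd'; at [12:15] match 'yyy', group 1 = 'y'; ….
With a single group, `findall` returns only what that group captured — 6 items.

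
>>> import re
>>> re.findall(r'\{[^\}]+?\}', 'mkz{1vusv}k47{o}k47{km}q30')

Scanning left to right: at [3:10] → '{1vusv}'; at [13:16] → '{o}'; at [19:23] → '{km}'.
Since nothing is captured, `findall` lists the 3 matched substrings directly.

['{1vusv}', '{o}', '{km}']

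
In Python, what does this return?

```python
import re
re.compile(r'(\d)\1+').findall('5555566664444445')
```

After group 1 captures some text, `\1` only succeeds where that same text appears again.
Matches: at [0:5] match '55555', group 1 = '5'; at [5:9] match '6666', group 1 = '6'; at [9:15] match '444444', group 1 = '4'.
`findall` collects group 1 from each match (3 total).

['5', '6', '4']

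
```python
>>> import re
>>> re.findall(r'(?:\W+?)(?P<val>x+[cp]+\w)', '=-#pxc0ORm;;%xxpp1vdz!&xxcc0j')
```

['xxpp1', 'xxcc0']

This matches one or more of a non-word character (lazy) (non-capturing group); then one or more of a literal 'x', then one or more of one of [cp], then a word character (captured as 'val').
`findall` collects group 1 from each match (2 total).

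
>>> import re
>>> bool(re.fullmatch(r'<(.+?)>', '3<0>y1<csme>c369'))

For `fullmatch`, every character of the input must be accounted for by the pattern.
Here there's no way to consume every character, so the call returns None, and `bool(None)` is False.

False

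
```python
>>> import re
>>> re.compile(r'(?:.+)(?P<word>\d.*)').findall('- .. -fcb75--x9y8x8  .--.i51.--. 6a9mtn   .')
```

Because there's exactly one group, `findall` drops the full match and keeps group 1 from the one hit.

['9mtn   .']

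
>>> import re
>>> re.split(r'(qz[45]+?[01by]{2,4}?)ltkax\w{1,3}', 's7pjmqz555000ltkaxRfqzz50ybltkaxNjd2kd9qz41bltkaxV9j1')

['s7pjm', 'qz555000', 'zz50ybltkaxNjd2kd9', 'qz41b', '1']

The pattern matches the literal 'qz', then one or more of one of [45] (lazy), then 2 to 4 of one of [01by] (lazy) (captured); then the literal 'lt', then the literal 'kax', then 1 to 3 of a word character.
Matches to split on: at [5:21] → 'qz555000ltkaxRfq'; at [39:52] → 'qz41bltkaxV9j'.
The group in the pattern means `split` returns the separators' captures alongside the pieces.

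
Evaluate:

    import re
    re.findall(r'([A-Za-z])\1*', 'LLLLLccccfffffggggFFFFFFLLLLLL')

['L', 'c', 'f', 'g', 'F', 'L']

After group 1 captures some text, `\1` only succeeds where that same text appears again.
Walking the string: at [0:5] match 'LLLLL', group 1 = 'L'; at [5:9] match 'cccc', group 1 = 'c'; at [9:14] match 'fffff', group 1 = 'f'; at [14:18] match 'gggg', group 1 = 'g'; at [18:24] match 'FFFFFF', group 1 = 'F'; ….
`findall` collects group 1 from each match (6 total).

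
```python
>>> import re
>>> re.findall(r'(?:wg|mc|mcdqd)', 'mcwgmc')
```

['mc', 'wg', 'mc']

`findall` yields the raw match text (3 of them) because the pattern has no groups.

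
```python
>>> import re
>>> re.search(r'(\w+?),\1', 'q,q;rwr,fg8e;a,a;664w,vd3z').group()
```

'q,q'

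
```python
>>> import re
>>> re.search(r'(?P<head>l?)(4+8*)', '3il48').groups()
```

('l', '48')

The match spans [2:5] → 'l48'.
Captured: group 1 = 'l', group 2 = '48'.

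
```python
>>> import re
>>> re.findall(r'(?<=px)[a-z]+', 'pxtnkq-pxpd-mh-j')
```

Because the assertion is zero-width, the text it checks is not consumed and won't appear in the result.
Since nothing is captured, `findall` lists the 2 matched substrings directly.

['tnkq', 'pd']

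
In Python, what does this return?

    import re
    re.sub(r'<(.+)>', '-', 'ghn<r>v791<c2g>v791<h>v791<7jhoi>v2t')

Every occurrence is swapped for '-'.

'ghn-v2t'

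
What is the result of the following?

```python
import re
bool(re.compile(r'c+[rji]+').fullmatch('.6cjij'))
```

False

For `fullmatch`, every character of the input must be accounted for by the pattern.
Here the string isn't matched end-to-end, so the call returns None, and `bool(None)` is False.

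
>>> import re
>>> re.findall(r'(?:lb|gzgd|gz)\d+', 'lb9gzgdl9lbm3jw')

['lb9']

With no groups in the pattern, `findall` gives back each whole match — 1 here.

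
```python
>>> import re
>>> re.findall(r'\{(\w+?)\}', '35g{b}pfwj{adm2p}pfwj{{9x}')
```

['b', 'adm2p', '9x']

With a single group, `findall` returns only what that group captured — 3 items.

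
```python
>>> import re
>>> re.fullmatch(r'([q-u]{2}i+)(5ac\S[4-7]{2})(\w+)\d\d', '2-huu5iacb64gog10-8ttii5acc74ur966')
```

`re.fullmatch` requires the pattern to consume the entire string.
Here there's no way to consume every character, so the call returns None.

None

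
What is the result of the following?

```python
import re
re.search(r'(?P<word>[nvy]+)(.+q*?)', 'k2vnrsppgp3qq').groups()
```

The pattern matches one or more of one of [nvy] (captured as 'word'); then one or more of any character, then zero or more of the literal 'q' (lazy) (captured).
`re.search` scans for the first position where the pattern succeeds.
The match spans [2:13] → 'vnrsppgp3qq'.
Captured: group 1 = 'vn', group 2 = 'rsppgp3qq'.

('vn', 'rsppgp3qq')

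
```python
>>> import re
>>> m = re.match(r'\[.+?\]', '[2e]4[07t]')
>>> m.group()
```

A `+?`/`*?`/`{m,n}?` starts at its minimum and grows only as far as needed for what follows to match.
With `match`, the pattern is implicitly anchored at the beginning.
The match spans [0:4] → '[2e]'.

'[2e]'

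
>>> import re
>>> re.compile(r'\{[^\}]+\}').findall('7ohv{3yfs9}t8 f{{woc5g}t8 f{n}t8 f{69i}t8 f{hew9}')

['{3yfs9}', '{{woc5g}', '{n}', '{69i}', '{hew9}']

`findall` yields the raw match text (5 of them) because the pattern has no groups.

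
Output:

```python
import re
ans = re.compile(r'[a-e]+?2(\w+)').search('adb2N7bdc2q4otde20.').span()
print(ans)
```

(0, 18)

Pattern: one or more of a character in [a-e] (lazy), then the literal '2'; then one or more of a word character (captured).
Unlike `match`, `search` isn't anchored — it looks for the pattern anywhere in the string.
The match spans [0:18] → 'adb2N7bdc2q4otde20'.
Captured: group 1 = 'N7bdc2q4otde20'.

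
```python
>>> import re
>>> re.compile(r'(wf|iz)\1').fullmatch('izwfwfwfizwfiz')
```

`re.fullmatch` requires the pattern to consume the entire string.
Here the pattern can't cover the whole string, so the call returns None.

None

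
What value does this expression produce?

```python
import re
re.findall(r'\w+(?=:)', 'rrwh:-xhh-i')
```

['rrwh']

The positive lookaround only admits positions where the adjacent text matches; those characters stay outside the span.
Matches: at [0:4] → 'rrwh'.
With no groups in the pattern, `findall` gives back each whole match — 1 here.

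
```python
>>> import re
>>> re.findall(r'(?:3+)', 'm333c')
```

Pattern: one or more of a literal '3' (non-capturing group).
`findall` yields the raw match text (1 of them) because the pattern has no groups.

['333']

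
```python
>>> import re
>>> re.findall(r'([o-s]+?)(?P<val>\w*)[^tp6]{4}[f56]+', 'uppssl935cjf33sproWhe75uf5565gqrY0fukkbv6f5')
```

[('p', 'pssl935cjf33sproWhe75uf5565gqrY0fu')]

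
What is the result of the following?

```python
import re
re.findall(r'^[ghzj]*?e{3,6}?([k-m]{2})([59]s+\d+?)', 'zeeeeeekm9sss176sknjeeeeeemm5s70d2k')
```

[('km', '9sss1')]

Pattern: anchored at the start of the string; then zero or more of one of [ghzj] (lazy), then 3 to 6 of a literal 'e' (lazy); then exactly 2 of a character in [k-m] (captured); then one of [59], then one or more of the literal 's', then one or more of a digit (lazy) (captured).
A `+?`/`*?`/`{m,n}?` starts at its minimum and grows only as far as needed for what follows to match.
Walking the string: at [0:14] match 'zeeeeeekm9sss1', groups = ('km', '9sss1').
`findall` packs the 2 group values into a tuple for every match.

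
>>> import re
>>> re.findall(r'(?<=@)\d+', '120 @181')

Because the assertion is zero-width, the text it checks is not consumed and won't appear in the result.
Matches: at [5:8] → '181'.
Since nothing is captured, `findall` lists the 1 matched substring directly.

['181']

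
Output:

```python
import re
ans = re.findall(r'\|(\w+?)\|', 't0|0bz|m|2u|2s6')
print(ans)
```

['0bz', '2u']

Matches: at [2:7] match '|0bz|', group 1 = '0bz'; at [8:12] match '|2u|', group 1 = '2u'.
Because there's exactly one group, `findall` drops the full match and keeps group 1 from each hit.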